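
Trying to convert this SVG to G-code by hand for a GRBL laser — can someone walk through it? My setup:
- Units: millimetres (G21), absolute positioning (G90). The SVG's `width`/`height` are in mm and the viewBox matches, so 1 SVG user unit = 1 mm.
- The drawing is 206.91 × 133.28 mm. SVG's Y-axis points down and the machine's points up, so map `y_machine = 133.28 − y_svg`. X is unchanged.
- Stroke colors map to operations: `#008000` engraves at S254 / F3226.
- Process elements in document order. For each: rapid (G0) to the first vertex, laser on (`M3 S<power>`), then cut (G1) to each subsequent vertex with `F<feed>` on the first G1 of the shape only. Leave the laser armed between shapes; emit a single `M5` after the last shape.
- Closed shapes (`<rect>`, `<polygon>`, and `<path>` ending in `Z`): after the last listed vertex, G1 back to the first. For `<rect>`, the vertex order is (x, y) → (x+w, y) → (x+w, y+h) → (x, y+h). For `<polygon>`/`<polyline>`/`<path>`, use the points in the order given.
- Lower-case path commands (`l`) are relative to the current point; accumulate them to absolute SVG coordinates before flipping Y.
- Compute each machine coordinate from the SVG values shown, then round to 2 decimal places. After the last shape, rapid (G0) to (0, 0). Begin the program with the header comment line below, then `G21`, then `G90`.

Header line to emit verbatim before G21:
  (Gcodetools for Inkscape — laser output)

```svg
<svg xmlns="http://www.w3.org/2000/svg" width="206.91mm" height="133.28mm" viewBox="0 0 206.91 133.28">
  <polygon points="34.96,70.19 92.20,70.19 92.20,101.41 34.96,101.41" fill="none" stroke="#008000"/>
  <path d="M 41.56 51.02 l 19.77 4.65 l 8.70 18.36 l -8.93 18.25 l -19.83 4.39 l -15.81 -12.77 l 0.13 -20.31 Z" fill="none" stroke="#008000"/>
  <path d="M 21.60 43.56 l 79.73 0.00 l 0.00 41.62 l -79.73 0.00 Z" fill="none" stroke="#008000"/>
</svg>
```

viewBox `0 0 206.91 133.28` with mm width/height → 1 unit = 1 mm. Flip: y_m = 133.28 − y_svg.

**Shape 1** — `<polygon>` rectangle, stroke `#008000` → engrave (S254, F3226). Machine vertices: (34.96,63.09) → (92.20,63.09) → (92.20,31.87) → (34.96,31.87) → (34.96,63.09). Closed: final G1 returns to the first vertex.

**Shape 2** — `<path>` regular polygon, stroke `#008000` → engrave (S254, F3226). Machine vertices: (41.56,82.26) → (61.33,77.61) → (70.03,59.25) → (61.10,41.00) → (41.27,36.61) → (25.46,49.38) → (25.59,69.69) → (41.56,82.26). Closed: final G1 returns to the first vertex.

**Shape 3** — `<path>` rectangle, stroke `#008000` → engrave (S254, F3226). Machine vertices: (21.60,89.72) → (101.33,89.72) → (101.33,48.10) → (21.60,48.10) → (21.60,89.72). Closed: final G1 returns to the first vertex.

(Gcodetools for Inkscape — laser output)
G21
G90
G0 X34.96 Y63.09
M3 S254
G1 X92.20 Y63.09 F3226
G1 X92.20 Y31.87
G1 X34.96 Y31.87
G1 X34.96 Y63.09
G0 X41.56 Y82.26
M3 S254
G1 X61.33 Y77.61 F3226
G1 X70.03 Y59.25
G1 X61.10 Y41.00
G1 X41.27 Y36.61
G1 X25.46 Y49.38
G1 X25.59 Y69.69
G1 X41.56 Y82.26
G0 X21.60 Y89.72
M3 S254
G1 X101.33 Y89.72 F3226
G1 X101.33 Y48.10
G1 X21.60 Y48.10
G1 X21.60 Y89.72
M5
G0 X0.00 Y0.00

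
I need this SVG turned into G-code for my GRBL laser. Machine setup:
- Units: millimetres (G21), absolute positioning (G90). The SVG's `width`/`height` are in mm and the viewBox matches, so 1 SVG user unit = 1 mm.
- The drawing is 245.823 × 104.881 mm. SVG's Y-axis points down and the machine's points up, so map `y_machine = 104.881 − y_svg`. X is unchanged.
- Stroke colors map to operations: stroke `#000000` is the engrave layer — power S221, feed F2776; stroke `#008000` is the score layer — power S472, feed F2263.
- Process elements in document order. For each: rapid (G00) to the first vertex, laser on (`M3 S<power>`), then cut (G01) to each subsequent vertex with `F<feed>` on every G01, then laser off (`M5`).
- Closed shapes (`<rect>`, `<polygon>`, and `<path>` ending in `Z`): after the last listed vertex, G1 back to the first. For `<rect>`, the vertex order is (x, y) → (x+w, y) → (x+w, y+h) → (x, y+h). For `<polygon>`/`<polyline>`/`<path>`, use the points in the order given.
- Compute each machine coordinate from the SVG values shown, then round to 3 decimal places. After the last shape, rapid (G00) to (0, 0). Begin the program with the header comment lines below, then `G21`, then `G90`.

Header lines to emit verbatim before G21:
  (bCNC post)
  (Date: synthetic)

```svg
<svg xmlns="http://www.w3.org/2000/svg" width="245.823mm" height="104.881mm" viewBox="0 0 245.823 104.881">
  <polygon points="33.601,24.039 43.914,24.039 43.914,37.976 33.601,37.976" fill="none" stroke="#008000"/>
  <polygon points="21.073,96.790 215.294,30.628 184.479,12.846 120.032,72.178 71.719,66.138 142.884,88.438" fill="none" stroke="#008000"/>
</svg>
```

viewBox `0 0 245.823 104.881` with mm width/height → 1 unit = 1 mm. Flip: y_m = 104.881 − y_svg.

**Shape 1** — `<polygon>` rectangle, stroke `#008000` → score (S472, F2263). Machine vertices: (33.601,80.842) → (43.914,80.842) → (43.914,66.905) → (33.601,66.905) → (33.601,80.842). Closed: final G1 returns to the first vertex.

**Shape 2** — `<polygon>` closed polygon, stroke `#008000` → score (S472, F2263). Machine vertices: (21.073,8.091) → (215.294,74.253) → (184.479,92.035) → (120.032,32.703) → (71.719,38.743) → (142.884,16.443) → (21.073,8.091). Closed: final G1 returns to the first vertex.

(bCNC post)
(Date: synthetic)
G21
G90
G00 X33.601 Y80.842
M3 S472
G01 X43.914 Y80.842 F2263
G01 X43.914 Y66.905 F2263
G01 X33.601 Y66.905 F2263
G01 X33.601 Y80.842 F2263
M5
G00 X21.073 Y8.091
M3 S472
G01 X215.294 Y74.253 F2263
G01 X184.479 Y92.035 F2263
G01 X120.032 Y32.703 F2263
G01 X71.719 Y38.743 F2263
G01 X142.884 Y16.443 F2263
G01 X21.073 Y8.091 F2263
M5
G00 X0.000 Y0.000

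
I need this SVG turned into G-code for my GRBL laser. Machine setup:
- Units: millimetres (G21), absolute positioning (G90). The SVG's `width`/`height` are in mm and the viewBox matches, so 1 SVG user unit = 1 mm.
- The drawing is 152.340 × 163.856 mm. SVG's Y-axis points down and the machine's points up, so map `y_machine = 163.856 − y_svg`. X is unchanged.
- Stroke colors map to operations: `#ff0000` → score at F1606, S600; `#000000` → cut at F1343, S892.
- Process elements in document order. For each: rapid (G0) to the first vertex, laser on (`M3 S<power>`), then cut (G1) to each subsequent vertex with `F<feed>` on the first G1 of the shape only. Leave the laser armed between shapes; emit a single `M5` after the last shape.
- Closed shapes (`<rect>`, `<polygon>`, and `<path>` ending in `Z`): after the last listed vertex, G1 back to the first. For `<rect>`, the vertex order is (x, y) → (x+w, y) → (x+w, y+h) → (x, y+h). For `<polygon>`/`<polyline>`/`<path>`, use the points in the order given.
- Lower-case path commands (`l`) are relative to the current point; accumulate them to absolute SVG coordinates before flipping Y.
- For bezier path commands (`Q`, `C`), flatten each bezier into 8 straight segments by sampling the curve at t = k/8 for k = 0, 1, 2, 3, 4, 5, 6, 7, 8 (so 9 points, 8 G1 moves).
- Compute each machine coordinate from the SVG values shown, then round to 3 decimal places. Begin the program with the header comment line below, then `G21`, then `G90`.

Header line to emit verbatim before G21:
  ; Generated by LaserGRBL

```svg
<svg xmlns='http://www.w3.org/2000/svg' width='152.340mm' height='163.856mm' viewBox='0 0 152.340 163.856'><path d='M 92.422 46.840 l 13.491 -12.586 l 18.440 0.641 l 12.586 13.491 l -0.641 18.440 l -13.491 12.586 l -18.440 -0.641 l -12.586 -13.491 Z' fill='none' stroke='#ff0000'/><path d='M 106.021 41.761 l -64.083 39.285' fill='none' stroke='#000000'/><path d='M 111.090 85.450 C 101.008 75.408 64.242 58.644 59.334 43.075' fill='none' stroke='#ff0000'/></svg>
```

; Generated by LaserGRBL
G21
G90
G0 X92.422 Y117.016
M3 S600
G1 X105.913 Y129.602 F1606
G1 X124.353 Y128.961
G1 X136.939 Y115.470
G1 X136.298 Y97.030
G1 X122.807 Y84.444
G1 X104.367 Y85.085
G1 X91.781 Y98.576
G1 X92.422 Y117.016
G0 X106.021 Y122.095
M3 S892
G1 X41.938 Y82.810 F1343
G0 X111.090 Y78.406
M3 S600
G1 X106.173 Y82.471 F1606
G1 X99.440 Y87.074
G1 X91.578 Y92.122
G1 X83.272 Y97.521
G1 X75.208 Y103.179
G1 X68.074 Y109.004
G1 X62.554 Y114.902
G1 X59.334 Y120.781
M5

viewBox `0 0 152.340 163.856` with mm width/height → 1 unit = 1 mm. Flip: y_m = 163.856 − y_svg.

**Shape 1** — `<path>` regular polygon, stroke `#ff0000` → score (S600, F1606). Machine vertices: (92.422,117.016) → (105.913,129.602) → (124.353,128.961) → (136.939,115.470) → (136.298,97.030) → (122.807,84.444) → (104.367,85.085) → (91.781,98.576) → (92.422,117.016). Closed: final G1 returns to the first vertex.

**Shape 2** — `<path>` line segment, stroke `#000000` → cut (S892, F1343). Machine vertices: (106.021,122.095) → (41.938,82.810). Open path.

**Shape 3** — `<path>` cubic bezier, stroke `#ff0000` → score (S600, F1606). Control points (SVG): P0=(111.090,85.450), P1=(101.008,75.408), P2=(64.242,58.644), P3=(59.334,43.075); sampled at t=k/8. Machine vertices: (111.090,78.406) → (106.173,82.471) → (99.440,87.074) → (91.578,92.122) → (83.272,97.521) → (75.208,103.179) → (68.074,109.004) → (62.554,114.902) → (59.334,120.781). Open path.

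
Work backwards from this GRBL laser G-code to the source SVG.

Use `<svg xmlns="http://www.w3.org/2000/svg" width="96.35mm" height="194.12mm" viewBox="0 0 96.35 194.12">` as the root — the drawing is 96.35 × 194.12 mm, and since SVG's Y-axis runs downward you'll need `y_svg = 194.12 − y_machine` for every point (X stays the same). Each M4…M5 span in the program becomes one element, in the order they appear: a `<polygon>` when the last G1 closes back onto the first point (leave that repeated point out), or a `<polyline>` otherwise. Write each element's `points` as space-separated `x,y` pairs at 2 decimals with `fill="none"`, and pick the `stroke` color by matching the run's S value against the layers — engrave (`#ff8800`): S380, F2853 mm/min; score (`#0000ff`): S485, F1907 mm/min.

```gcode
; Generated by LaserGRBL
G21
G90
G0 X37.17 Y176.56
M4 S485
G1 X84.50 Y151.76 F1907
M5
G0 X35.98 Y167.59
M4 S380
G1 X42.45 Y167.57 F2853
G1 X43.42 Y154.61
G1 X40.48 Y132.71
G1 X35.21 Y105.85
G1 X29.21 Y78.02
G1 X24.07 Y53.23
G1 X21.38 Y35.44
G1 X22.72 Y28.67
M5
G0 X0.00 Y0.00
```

y_svg = 194.12 − y_m.

[1] S485→`#0000ff` (score); open run; points: 37.17,17.56 84.50,42.36

[2] S380→`#ff8800` (engrave); open run; points: 35.98,26.53 42.45,26.55 43.42,39.51 40.48,61.41 35.21,88.27 29.21,116.10 24.07,140.89 21.38,158.68 22.72,165.45

<svg xmlns="http://www.w3.org/2000/svg" width="96.35mm" height="194.12mm" viewBox="0 0 96.35 194.12">
  <polyline points="37.17,17.56 84.50,42.36" fill="none" stroke="#0000ff"/>
  <polyline points="35.98,26.53 42.45,26.55 43.42,39.51 40.48,61.41 35.21,88.27 29.21,116.10 24.07,140.89 21.38,158.68 22.72,165.45" fill="none" stroke="#ff8800"/>
</svg>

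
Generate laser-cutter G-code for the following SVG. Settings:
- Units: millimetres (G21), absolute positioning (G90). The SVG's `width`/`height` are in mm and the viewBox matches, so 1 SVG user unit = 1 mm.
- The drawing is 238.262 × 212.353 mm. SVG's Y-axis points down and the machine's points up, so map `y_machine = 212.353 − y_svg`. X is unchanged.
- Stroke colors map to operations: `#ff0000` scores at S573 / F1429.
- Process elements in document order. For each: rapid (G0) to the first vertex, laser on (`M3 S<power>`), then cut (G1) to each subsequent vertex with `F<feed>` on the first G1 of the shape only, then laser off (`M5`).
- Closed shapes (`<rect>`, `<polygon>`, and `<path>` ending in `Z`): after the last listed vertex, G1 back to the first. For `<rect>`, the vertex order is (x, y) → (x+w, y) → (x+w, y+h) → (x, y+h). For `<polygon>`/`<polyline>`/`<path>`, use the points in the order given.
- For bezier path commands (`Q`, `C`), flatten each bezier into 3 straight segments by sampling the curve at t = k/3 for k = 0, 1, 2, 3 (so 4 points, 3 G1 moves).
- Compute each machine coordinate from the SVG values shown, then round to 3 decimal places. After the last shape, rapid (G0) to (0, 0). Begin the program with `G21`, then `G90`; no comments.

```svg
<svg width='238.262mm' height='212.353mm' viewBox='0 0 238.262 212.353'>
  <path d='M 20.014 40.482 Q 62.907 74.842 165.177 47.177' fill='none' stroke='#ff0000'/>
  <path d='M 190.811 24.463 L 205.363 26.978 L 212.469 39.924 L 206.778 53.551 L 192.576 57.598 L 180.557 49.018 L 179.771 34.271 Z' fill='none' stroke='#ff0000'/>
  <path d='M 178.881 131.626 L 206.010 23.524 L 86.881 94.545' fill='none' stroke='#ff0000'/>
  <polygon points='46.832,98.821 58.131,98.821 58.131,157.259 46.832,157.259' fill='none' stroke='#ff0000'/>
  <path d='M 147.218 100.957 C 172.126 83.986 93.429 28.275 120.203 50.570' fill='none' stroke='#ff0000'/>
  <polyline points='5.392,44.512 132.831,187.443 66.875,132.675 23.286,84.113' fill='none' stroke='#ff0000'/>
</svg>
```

viewBox `0 0 238.262 212.353` with mm width/height → 1 unit = 1 mm. Flip: y_m = 212.353 − y_svg.

**Shape 1** — `<path>` quadratic bezier, stroke `#ff0000` → score (S573, F1429). Control points (SVG): P0=(20.014,40.482), P1=(62.907,74.842), P2=(165.177,47.177); sampled at t=k/3. Machine vertices: (20.014,171.871) → (55.207,155.856) → (103.594,153.624) → (165.177,165.176). Open path.

**Shape 2** — `<path>` regular polygon, stroke `#ff0000` → score (S573, F1429). Machine vertices: (190.811,187.890) → (205.363,185.375) → (212.469,172.429) → (206.778,158.802) → (192.576,154.755) → (180.557,163.335) → (179.771,178.082) → (190.811,187.890). Closed: final G1 returns to the first vertex.

**Shape 3** — `<path>` open polyline, stroke `#ff0000` → score (S573, F1429). Machine vertices: (178.881,80.727) → (206.010,188.829) → (86.881,117.808). Open path.

**Shape 4** — `<polygon>` rectangle, stroke `#ff0000` → score (S573, F1429). Machine vertices: (46.832,113.532) → (58.131,113.532) → (58.131,55.094) → (46.832,55.094) → (46.832,113.532). Closed: final G1 returns to the first vertex.

**Shape 5** — `<path>` cubic bezier, stroke `#ff0000` → score (S573, F1429). Control points (SVG): P0=(147.218,100.957), P1=(172.126,83.986), P2=(93.429,28.275), P3=(120.203,50.570); sampled at t=k/3. Machine vertices: (147.218,111.396) → (145.335,136.956) → (120.842,162.400) → (120.203,161.783). Open path.

**Shape 6** — `<polyline>` open polyline, stroke `#ff0000` → score (S573, F1429). Machine vertices: (5.392,167.841) → (132.831,24.910) → (66.875,79.678) → (23.286,128.240). Open path.

G21
G90
G0 X20.014 Y171.871
M3 S573
G1 X55.207 Y155.856 F1429
G1 X103.594 Y153.624
G1 X165.177 Y165.176
M5
G0 X190.811 Y187.890
M3 S573
G1 X205.363 Y185.375 F1429
G1 X212.469 Y172.429
G1 X206.778 Y158.802
G1 X192.576 Y154.755
G1 X180.557 Y163.335
G1 X179.771 Y178.082
G1 X190.811 Y187.890
M5
G0 X178.881 Y80.727
M3 S573
G1 X206.010 Y188.829 F1429
G1 X86.881 Y117.808
M5
G0 X46.832 Y113.532
M3 S573
G1 X58.131 Y113.532 F1429
G1 X58.131 Y55.094
G1 X46.832 Y55.094
G1 X46.832 Y113.532
M5
G0 X147.218 Y111.396
M3 S573
G1 X145.335 Y136.956 F1429
G1 X120.842 Y162.400
G1 X120.203 Y161.783
M5
G0 X5.392 Y167.841
M3 S573
G1 X132.831 Y24.910 F1429
G1 X66.875 Y79.678
G1 X23.286 Y128.240
M5
G0 X0.000 Y0.000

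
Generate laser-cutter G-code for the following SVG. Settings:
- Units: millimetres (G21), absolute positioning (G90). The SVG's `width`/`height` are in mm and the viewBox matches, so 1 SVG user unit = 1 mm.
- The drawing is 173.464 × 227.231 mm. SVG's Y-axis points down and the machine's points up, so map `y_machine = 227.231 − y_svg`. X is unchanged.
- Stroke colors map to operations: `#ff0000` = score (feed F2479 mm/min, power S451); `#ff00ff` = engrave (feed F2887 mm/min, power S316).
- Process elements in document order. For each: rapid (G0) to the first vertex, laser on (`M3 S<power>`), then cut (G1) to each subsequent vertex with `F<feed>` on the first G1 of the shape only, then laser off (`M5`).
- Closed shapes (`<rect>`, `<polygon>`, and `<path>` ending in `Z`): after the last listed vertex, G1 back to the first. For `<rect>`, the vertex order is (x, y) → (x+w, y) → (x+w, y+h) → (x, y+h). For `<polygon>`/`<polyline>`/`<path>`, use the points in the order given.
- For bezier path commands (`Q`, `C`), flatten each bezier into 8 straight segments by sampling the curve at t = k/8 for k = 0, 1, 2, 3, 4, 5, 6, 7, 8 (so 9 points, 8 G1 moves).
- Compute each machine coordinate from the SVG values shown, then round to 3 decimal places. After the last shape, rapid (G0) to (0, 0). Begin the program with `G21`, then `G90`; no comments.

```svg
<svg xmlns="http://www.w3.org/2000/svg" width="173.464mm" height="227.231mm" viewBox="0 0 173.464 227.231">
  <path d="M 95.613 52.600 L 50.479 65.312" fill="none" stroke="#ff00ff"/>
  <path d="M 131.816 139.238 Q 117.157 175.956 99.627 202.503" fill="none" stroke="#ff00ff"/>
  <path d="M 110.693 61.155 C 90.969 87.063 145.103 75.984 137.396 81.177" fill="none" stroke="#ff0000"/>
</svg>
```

1 u = 1 mm; y_m = 227.231 − y.

[1] `<path>` line segment, #ff00ff→engrave S316 F2887: (95.613,174.631) → (50.479,161.919)

[2] `<path>` quadratic bezier, #ff00ff→engrave S316 F2887: (131.816,87.993) → (128.106,78.972) → (124.307,70.270) → (120.418,61.885) → (116.439,53.818) → (112.371,46.069) → (108.213,38.637) → (103.965,31.524) → (99.627,24.728)

[3] `<path>` cubic bezier, #ff0000→score S451 F2479: (110.693,166.076) → (106.494,157.990) → (107.628,152.748) → (112.506,149.725) → (119.538,148.297) → (127.133,147.840) → (133.701,147.730) → (137.652,147.343) → (137.396,146.054)

G21
G90
G0 X95.613 Y174.631
M3 S316
G1 X50.479 Y161.919 F2887
M5
G0 X131.816 Y87.993
M3 S316
G1 X128.106 Y78.972 F2887
G1 X124.307 Y70.270
G1 X120.418 Y61.885
G1 X116.439 Y53.818
G1 X112.371 Y46.069
G1 X108.213 Y38.637
G1 X103.965 Y31.524
G1 X99.627 Y24.728
M5
G0 X110.693 Y166.076
M3 S451
G1 X106.494 Y157.990 F2479
G1 X107.628 Y152.748
G1 X112.506 Y149.725
G1 X119.538 Y148.297
G1 X127.133 Y147.840
G1 X133.701 Y147.730
G1 X137.652 Y147.343
G1 X137.396 Y146.054
M5
G0 X0.000 Y0.000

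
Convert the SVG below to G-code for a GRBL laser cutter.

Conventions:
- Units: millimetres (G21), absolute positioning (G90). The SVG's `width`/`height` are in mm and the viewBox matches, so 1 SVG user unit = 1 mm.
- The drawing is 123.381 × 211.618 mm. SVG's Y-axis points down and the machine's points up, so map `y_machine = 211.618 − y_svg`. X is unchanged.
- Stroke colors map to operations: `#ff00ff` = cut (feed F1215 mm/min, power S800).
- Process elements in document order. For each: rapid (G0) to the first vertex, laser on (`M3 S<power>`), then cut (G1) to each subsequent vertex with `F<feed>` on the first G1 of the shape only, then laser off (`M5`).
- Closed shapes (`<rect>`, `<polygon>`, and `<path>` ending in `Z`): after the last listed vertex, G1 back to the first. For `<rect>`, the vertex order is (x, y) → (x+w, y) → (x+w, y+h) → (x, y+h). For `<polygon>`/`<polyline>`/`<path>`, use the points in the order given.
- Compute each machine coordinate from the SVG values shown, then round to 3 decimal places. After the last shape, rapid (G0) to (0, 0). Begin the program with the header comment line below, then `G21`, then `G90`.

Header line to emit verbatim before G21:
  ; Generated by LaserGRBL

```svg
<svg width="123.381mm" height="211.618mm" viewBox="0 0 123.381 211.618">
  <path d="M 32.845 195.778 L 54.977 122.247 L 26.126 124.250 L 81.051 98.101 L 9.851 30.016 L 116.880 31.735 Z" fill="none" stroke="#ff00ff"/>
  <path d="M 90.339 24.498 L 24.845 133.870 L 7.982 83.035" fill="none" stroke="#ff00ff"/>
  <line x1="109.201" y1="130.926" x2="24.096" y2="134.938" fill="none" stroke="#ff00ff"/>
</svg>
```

viewBox `0 0 123.381 211.618` with mm width/height → 1 unit = 1 mm. Flip: y_m = 211.618 − y_svg.

**Shape 1** — `<path>` closed polygon, stroke `#ff00ff` → cut (S800, F1215). Machine vertices: (32.845,15.840) → (54.977,89.371) → (26.126,87.368) → (81.051,113.517) → (9.851,181.602) → (116.880,179.883) → (32.845,15.840). Closed: final G1 returns to the first vertex.

**Shape 2** — `<path>` open polyline, stroke `#ff00ff` → cut (S800, F1215). Machine vertices: (90.339,187.120) → (24.845,77.748) → (7.982,128.583). Open path.

**Shape 3** — `<line>` line segment, stroke `#ff00ff` → cut (S800, F1215). Machine vertices: (109.201,80.692) → (24.096,76.680). Open path.

; Generated by LaserGRBL
G21
G90
G0 X32.845 Y15.840
M3 S800
G1 X54.977 Y89.371 F1215
G1 X26.126 Y87.368
G1 X81.051 Y113.517
G1 X9.851 Y181.602
G1 X116.880 Y179.883
G1 X32.845 Y15.840
M5
G0 X90.339 Y187.120
M3 S800
G1 X24.845 Y77.748 F1215
G1 X7.982 Y128.583
M5
G0 X109.201 Y80.692
M3 S800
G1 X24.096 Y76.680 F1215
M5
G0 X0.000 Y0.000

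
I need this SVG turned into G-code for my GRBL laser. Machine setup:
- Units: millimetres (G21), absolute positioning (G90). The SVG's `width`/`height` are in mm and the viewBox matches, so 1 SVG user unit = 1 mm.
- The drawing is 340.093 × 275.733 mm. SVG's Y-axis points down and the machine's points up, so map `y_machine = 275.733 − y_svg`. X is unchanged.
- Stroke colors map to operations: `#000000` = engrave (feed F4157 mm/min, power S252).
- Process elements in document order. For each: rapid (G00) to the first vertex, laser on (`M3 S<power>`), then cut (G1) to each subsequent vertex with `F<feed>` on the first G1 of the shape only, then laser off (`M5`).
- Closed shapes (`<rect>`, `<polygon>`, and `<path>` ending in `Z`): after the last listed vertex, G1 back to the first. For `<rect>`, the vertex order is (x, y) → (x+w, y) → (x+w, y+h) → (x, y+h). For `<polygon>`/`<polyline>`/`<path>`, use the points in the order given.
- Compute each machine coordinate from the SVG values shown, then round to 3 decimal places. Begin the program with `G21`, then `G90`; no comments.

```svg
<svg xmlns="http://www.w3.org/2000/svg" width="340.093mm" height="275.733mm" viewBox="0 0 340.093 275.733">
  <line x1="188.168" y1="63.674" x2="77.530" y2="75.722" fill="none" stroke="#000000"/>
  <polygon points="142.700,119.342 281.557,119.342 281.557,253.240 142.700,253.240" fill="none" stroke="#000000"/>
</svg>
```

viewBox `0 0 340.093 275.733` with mm width/height → 1 unit = 1 mm. Flip: y_m = 275.733 − y_svg.

**Shape 1** — `<line>` line segment, stroke `#000000` → engrave (S252, F4157). Machine vertices: (188.168,212.059) → (77.530,200.011). Open path.

**Shape 2** — `<polygon>` rectangle, stroke `#000000` → engrave (S252, F4157). Machine vertices: (142.700,156.391) → (281.557,156.391) → (281.557,22.493) → (142.700,22.493) → (142.700,156.391). Closed: final G1 returns to the first vertex.

G21
G90
G00 X188.168 Y212.059
M3 S252
G1 X77.530 Y200.011 F4157
M5
G00 X142.700 Y156.391
M3 S252
G1 X281.557 Y156.391 F4157
G1 X281.557 Y22.493
G1 X142.700 Y22.493
G1 X142.700 Y156.391
M5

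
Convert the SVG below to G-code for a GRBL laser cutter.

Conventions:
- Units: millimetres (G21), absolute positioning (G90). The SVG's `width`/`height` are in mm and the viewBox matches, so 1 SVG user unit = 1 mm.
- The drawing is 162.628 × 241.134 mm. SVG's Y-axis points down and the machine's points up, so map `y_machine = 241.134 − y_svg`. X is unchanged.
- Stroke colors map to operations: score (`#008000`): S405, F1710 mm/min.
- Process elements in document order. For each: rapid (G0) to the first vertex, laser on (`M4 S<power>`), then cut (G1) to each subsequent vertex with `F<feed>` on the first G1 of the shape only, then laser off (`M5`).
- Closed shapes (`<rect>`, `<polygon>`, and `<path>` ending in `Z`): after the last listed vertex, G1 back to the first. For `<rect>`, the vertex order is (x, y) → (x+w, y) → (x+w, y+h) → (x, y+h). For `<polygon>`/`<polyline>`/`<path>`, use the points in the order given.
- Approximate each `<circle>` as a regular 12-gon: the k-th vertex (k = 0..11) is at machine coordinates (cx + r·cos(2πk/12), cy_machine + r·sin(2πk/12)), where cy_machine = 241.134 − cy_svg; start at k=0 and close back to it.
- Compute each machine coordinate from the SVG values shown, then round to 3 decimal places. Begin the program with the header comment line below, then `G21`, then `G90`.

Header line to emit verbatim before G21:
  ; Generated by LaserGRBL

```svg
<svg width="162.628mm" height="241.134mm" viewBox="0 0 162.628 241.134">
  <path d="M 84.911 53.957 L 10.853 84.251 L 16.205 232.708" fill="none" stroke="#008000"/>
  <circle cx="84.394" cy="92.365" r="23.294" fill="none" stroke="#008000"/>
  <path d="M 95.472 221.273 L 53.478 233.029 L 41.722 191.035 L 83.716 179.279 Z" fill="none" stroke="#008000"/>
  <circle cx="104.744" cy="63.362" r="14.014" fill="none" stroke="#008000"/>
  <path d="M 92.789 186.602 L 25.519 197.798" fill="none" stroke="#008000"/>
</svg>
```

Since the viewBox matches the mm dimensions, user units are millimetres directly. The only transform is the Y-flip y_m = 241.134 − y_svg.

Shape 1 is a open polyline drawn with `<path>`. Its stroke #008000 means score at S405, F1710. After flipping Y the toolpath is (84.911,187.177) → (10.853,156.883) → (16.205,8.426).

Shape 2 is a circle drawn with `<circle>`. Its stroke #008000 means score at S405, F1710. After flipping Y the toolpath is (107.688,148.769) → (104.567,160.416) → (96.041,168.942) → (84.394,172.063) → (72.747,168.942) → (64.221,160.416) → (61.100,148.769) → (64.221,137.122) → (72.747,128.596) → (84.394,125.475) → (96.041,128.596) → (104.567,137.122) → (107.688,148.769), returning to the start.

Shape 3 is a regular polygon drawn with `<path>`. Its stroke #008000 means score at S405, F1710. After flipping Y the toolpath is (95.472,19.861) → (53.478,8.105) → (41.722,50.099) → (83.716,61.855) → (95.472,19.861), returning to the start.

Shape 4 is a circle drawn with `<circle>`. Its stroke #008000 means score at S405, F1710. After flipping Y the toolpath is (118.758,177.772) → (116.880,184.779) → (111.751,189.908) → (104.744,191.786) → (97.737,189.908) → (92.608,184.779) → (90.730,177.772) → (92.608,170.765) → (97.737,165.636) → (104.744,163.758) → (111.751,165.636) → (116.880,170.765) → (118.758,177.772), returning to the start.

Shape 5 is a line segment drawn with `<path>`. Its stroke #008000 means score at S405, F1710. After flipping Y the toolpath is (92.789,54.532) → (25.519,43.336).

; Generated by LaserGRBL
G21
G90
G0 X84.911 Y187.177
M4 S405
G1 X10.853 Y156.883 F1710
G1 X16.205 Y8.426
M5
G0 X107.688 Y148.769
M4 S405
G1 X104.567 Y160.416 F1710
G1 X96.041 Y168.942
G1 X84.394 Y172.063
G1 X72.747 Y168.942
G1 X64.221 Y160.416
G1 X61.100 Y148.769
G1 X64.221 Y137.122
G1 X72.747 Y128.596
G1 X84.394 Y125.475
G1 X96.041 Y128.596
G1 X104.567 Y137.122
G1 X107.688 Y148.769
M5
G0 X95.472 Y19.861
M4 S405
G1 X53.478 Y8.105 F1710
G1 X41.722 Y50.099
G1 X83.716 Y61.855
G1 X95.472 Y19.861
M5
G0 X118.758 Y177.772
M4 S405
G1 X116.880 Y184.779 F1710
G1 X111.751 Y189.908
G1 X104.744 Y191.786
G1 X97.737 Y189.908
G1 X92.608 Y184.779
G1 X90.730 Y177.772
G1 X92.608 Y170.765
G1 X97.737 Y165.636
G1 X104.744 Y163.758
G1 X111.751 Y165.636
G1 X116.880 Y170.765
G1 X118.758 Y177.772
M5
G0 X92.789 Y54.532
M4 S405
G1 X25.519 Y43.336 F1710
M5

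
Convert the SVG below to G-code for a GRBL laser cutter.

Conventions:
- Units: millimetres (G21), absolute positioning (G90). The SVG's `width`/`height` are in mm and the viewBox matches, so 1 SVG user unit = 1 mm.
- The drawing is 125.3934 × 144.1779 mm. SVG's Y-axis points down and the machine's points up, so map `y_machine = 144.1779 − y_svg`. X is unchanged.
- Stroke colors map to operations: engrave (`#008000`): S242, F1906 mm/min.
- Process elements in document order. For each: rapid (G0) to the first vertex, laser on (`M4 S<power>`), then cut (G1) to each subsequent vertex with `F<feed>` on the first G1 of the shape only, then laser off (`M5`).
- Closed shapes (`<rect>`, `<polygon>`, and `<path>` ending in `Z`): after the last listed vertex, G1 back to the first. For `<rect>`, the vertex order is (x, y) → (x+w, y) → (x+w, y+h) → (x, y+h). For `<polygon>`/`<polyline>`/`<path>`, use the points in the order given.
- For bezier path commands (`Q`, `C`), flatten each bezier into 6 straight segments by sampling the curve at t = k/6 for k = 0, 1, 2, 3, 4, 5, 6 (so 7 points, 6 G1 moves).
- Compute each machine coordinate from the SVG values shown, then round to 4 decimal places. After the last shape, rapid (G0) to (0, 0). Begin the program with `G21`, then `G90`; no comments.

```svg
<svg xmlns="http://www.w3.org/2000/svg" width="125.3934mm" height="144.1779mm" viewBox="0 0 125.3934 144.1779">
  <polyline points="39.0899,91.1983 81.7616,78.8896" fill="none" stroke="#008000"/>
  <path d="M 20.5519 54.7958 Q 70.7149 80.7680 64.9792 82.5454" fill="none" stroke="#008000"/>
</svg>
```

viewBox `0 0 125.3934 144.1779` with mm width/height → 1 unit = 1 mm. Flip: y_m = 144.1779 − y_svg.

**Shape 1** — `<polyline>` line segment, stroke `#008000` → engrave (S242, F1906). Machine vertices: (39.0899,52.9796) → (81.7616,65.2883). Open path.

**Shape 2** — `<path>` quadratic bezier, stroke `#008000` → engrave (S242, F1906). Control points (SVG): P0=(20.5519,54.7958), P1=(70.7149,80.7680), P2=(64.9792,82.5454); sampled at t=k/6. Machine vertices: (20.5519,89.3821) → (35.7202,81.3968) → (47.7829,74.7556) → (56.7402,69.4586) → (62.5920,65.5057) → (65.3384,62.8970) → (64.9792,61.6325). Open path.

G21
G90
G0 X39.0899 Y52.9796
M4 S242
G1 X81.7616 Y65.2883 F1906
M5
G0 X20.5519 Y89.3821
M4 S242
G1 X35.7202 Y81.3968 F1906
G1 X47.7829 Y74.7556
G1 X56.7402 Y69.4586
G1 X62.5920 Y65.5057
G1 X65.3384 Y62.8970
G1 X64.9792 Y61.6325
M5
G0 X0.0000 Y0.0000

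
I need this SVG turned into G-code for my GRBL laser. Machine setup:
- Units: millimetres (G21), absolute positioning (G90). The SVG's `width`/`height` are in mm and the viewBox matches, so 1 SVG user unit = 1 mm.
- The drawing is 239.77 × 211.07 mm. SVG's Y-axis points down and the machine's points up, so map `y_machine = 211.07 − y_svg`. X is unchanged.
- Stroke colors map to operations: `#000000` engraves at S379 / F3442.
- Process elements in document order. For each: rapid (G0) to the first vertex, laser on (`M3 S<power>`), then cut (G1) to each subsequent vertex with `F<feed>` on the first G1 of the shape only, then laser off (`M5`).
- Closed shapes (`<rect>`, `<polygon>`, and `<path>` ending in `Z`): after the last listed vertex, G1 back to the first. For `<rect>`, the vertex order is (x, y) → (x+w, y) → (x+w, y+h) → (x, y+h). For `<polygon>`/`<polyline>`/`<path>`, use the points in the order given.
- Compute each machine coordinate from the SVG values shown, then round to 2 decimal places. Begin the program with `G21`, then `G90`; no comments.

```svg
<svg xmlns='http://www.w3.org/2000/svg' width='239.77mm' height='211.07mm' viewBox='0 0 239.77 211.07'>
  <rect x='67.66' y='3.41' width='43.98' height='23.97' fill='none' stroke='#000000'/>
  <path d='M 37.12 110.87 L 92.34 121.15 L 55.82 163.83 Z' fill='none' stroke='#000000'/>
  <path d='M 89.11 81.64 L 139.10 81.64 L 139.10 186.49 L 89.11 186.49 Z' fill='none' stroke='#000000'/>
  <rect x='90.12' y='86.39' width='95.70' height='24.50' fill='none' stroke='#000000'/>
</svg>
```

G21
G90
G0 X67.66 Y207.66
M3 S379
G1 X111.64 Y207.66 F3442
G1 X111.64 Y183.69
G1 X67.66 Y183.69
G1 X67.66 Y207.66
M5
G0 X37.12 Y100.20
M3 S379
G1 X92.34 Y89.92 F3442
G1 X55.82 Y47.24
G1 X37.12 Y100.20
M5
G0 X89.11 Y129.43
M3 S379
G1 X139.10 Y129.43 F3442
G1 X139.10 Y24.58
G1 X89.11 Y24.58
G1 X89.11 Y129.43
M5
G0 X90.12 Y124.68
M3 S379
G1 X185.82 Y124.68 F3442
G1 X185.82 Y100.18
G1 X90.12 Y100.18
G1 X90.12 Y124.68
M5

1 u = 1 mm; y_m = 211.07 − y.

[1] `<rect>` rectangle, #000000→engrave S379 F3442: (67.66,207.66) → (111.64,207.66) → (111.64,183.69) → (67.66,183.69) → (67.66,207.66) (closed)

[2] `<path>` regular polygon, #000000→engrave S379 F3442: (37.12,100.20) → (92.34,89.92) → (55.82,47.24) → (37.12,100.20) (closed)

[3] `<path>` rectangle, #000000→engrave S379 F3442: (89.11,129.43) → (139.10,129.43) → (139.10,24.58) → (89.11,24.58) → (89.11,129.43) (closed)

[4] `<rect>` rectangle, #000000→engrave S379 F3442: (90.12,124.68) → (185.82,124.68) → (185.82,100.18) → (90.12,100.18) → (90.12,124.68) (closed)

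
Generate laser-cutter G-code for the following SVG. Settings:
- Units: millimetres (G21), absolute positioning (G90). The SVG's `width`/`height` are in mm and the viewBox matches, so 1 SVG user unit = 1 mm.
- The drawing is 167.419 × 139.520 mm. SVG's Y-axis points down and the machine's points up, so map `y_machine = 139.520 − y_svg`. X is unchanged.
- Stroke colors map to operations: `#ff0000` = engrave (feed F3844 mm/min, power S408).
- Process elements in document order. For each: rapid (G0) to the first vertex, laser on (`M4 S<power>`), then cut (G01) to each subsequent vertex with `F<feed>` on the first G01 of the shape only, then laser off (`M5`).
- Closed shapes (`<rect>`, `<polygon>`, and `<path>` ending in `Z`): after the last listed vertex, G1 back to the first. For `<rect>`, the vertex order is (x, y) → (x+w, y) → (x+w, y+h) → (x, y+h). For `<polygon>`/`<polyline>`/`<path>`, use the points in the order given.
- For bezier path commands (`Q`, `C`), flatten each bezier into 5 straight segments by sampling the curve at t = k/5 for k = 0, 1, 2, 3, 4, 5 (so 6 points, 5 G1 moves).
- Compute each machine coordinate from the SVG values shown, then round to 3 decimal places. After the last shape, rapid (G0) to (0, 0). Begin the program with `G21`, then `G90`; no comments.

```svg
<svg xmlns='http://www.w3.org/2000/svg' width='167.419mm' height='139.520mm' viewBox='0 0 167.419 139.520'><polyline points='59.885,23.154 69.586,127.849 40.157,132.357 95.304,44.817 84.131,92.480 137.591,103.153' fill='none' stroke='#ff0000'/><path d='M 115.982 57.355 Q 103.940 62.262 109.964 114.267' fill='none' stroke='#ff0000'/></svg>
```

G21
G90
G0 X59.885 Y116.366
M4 S408
G01 X69.586 Y11.671 F3844
G01 X40.157 Y7.163
G01 X95.304 Y94.703
G01 X84.131 Y47.040
G01 X137.591 Y36.367
M5
G0 X115.982 Y82.165
M4 S408
G01 X111.888 Y78.318 F3844
G01 X109.239 Y70.704
G01 X108.035 Y59.321
G01 X108.277 Y44.171
G01 X109.964 Y25.253
M5
G0 X0.000 Y0.000

Since the viewBox matches the mm dimensions, user units are millimetres directly. The only transform is the Y-flip y_m = 139.520 − y_svg.

Shape 1 is a open polyline drawn with `<polyline>`. Its stroke #ff0000 means engrave at S408, F3844. After flipping Y the toolpath is (59.885,116.366) → (69.586,11.671) → (40.157,7.163) → (95.304,94.703) → (84.131,47.040) → (137.591,36.367).

Shape 2 is a quadratic bezier drawn with `<path>`. Its stroke #ff0000 means engrave at S408, F3844. After flipping Y the toolpath is (115.982,82.165) → (111.888,78.318) → (109.239,70.704) → (108.035,59.321) → (108.277,44.171) → (109.964,25.253).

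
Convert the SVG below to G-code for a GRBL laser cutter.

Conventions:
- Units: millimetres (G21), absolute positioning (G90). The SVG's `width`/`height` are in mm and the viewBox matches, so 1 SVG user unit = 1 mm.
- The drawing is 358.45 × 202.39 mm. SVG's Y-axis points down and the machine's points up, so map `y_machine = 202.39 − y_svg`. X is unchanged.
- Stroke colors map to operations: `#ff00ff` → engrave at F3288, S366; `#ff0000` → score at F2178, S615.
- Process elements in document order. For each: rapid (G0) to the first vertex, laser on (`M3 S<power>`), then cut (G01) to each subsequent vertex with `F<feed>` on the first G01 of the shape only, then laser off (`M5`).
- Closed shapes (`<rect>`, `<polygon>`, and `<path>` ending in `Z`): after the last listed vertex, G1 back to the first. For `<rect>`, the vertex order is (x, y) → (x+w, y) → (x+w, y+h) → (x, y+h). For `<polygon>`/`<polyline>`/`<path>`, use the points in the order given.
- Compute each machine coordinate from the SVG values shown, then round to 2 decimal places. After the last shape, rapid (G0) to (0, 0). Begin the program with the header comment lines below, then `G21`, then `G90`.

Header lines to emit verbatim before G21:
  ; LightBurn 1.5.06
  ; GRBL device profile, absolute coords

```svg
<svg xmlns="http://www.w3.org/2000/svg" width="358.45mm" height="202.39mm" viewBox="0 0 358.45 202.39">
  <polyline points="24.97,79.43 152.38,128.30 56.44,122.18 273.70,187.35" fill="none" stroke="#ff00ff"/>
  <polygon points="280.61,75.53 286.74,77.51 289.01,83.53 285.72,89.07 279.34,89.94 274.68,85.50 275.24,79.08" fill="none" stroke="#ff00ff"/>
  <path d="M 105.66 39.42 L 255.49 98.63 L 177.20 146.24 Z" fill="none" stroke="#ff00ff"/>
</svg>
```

1 u = 1 mm; y_m = 202.39 − y.

[1] `<polyline>` open polyline, #ff00ff→engrave S366 F3288: (24.97,122.96) → (152.38,74.09) → (56.44,80.21) → (273.70,15.04)

[2] `<polygon>` regular polygon, #ff00ff→engrave S366 F3288: (280.61,126.86) → (286.74,124.88) → (289.01,118.86) → (285.72,113.32) → (279.34,112.45) → (274.68,116.89) → (275.24,123.31) → (280.61,126.86) (closed)

[3] `<path>` closed polygon, #ff00ff→engrave S366 F3288: (105.66,162.97) → (255.49,103.76) → (177.20,56.15) → (105.66,162.97) (closed)

; LightBurn 1.5.06
; GRBL device profile, absolute coords
G21
G90
G0 X24.97 Y122.96
M3 S366
G01 X152.38 Y74.09 F3288
G01 X56.44 Y80.21
G01 X273.70 Y15.04
M5
G0 X280.61 Y126.86
M3 S366
G01 X286.74 Y124.88 F3288
G01 X289.01 Y118.86
G01 X285.72 Y113.32
G01 X279.34 Y112.45
G01 X274.68 Y116.89
G01 X275.24 Y123.31
G01 X280.61 Y126.86
M5
G0 X105.66 Y162.97
M3 S366
G01 X255.49 Y103.76 F3288
G01 X177.20 Y56.15
G01 X105.66 Y162.97
M5
G0 X0.00 Y0.00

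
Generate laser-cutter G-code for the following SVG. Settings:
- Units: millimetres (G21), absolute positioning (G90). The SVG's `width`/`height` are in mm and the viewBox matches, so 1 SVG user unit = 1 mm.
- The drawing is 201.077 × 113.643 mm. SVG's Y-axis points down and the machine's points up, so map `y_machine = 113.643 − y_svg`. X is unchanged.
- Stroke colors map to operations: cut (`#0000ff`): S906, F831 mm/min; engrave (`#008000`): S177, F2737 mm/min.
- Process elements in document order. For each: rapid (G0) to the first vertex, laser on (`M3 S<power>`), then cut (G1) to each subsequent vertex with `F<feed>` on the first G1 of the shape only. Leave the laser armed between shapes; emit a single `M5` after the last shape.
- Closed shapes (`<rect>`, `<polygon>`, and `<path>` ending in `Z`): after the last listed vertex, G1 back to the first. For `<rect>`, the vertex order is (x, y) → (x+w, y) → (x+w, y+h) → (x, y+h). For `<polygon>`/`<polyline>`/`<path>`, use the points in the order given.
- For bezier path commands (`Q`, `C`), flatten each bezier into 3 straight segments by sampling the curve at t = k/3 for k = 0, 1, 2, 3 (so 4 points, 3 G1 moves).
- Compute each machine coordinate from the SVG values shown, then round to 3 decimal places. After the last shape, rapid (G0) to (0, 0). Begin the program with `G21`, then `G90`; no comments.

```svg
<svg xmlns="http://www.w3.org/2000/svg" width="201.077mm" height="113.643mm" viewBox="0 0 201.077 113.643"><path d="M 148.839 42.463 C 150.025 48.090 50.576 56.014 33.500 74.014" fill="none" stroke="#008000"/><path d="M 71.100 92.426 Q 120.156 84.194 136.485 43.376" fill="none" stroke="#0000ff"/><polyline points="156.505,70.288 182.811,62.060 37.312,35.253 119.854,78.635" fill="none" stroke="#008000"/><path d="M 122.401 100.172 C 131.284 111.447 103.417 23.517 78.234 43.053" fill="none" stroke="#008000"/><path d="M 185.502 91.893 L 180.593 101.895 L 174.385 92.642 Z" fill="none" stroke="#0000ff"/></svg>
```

G21
G90
G0 X148.839 Y71.180
M3 S177
G1 X123.258 Y64.499 F2737
G1 X71.256 Y54.558
G1 X33.500 Y39.629
G0 X71.100 Y21.217
M3 S906
G1 X100.168 Y30.326 F831
G1 X121.963 Y46.676
G1 X136.485 Y70.267
G0 X156.505 Y43.355
M3 S177
G1 X182.811 Y51.583 F2737
G1 X37.312 Y78.390
G1 X119.854 Y35.008
G0 X122.401 Y13.471
M3 S177
G1 X120.495 Y27.610 F2737
G1 X102.851 Y61.958
G1 X78.234 Y70.590
G0 X185.502 Y21.750
M3 S906
G1 X180.593 Y11.748 F831
G1 X174.385 Y21.001
G1 X185.502 Y21.750
M5
G0 X0.000 Y0.000

viewBox `0 0 201.077 113.643` with mm width/height → 1 unit = 1 mm. Flip: y_m = 113.643 − y_svg.

**Shape 1** — `<path>` cubic bezier, stroke `#008000` → engrave (S177, F2737). Control points (SVG): P0=(148.839,42.463), P1=(150.025,48.090), P2=(50.576,56.014), P3=(33.500,74.014); sampled at t=k/3. Machine vertices: (148.839,71.180) → (123.258,64.499) → (71.256,54.558) → (33.500,39.629). Open path.

**Shape 2** — `<path>` quadratic bezier, stroke `#0000ff` → cut (S906, F831). Control points (SVG): P0=(71.100,92.426), P1=(120.156,84.194), P2=(136.485,43.376); sampled at t=k/3. Machine vertices: (71.100,21.217) → (100.168,30.326) → (121.963,46.676) → (136.485,70.267). Open path.

**Shape 3** — `<polyline>` open polyline, stroke `#008000` → engrave (S177, F2737). Machine vertices: (156.505,43.355) → (182.811,51.583) → (37.312,78.390) → (119.854,35.008). Open path.

**Shape 4** — `<path>` cubic bezier, stroke `#008000` → engrave (S177, F2737). Control points (SVG): P0=(122.401,100.172), P1=(131.284,111.447), P2=(103.417,23.517), P3=(78.234,43.053); sampled at t=k/3. Machine vertices: (122.401,13.471) → (120.495,27.610) → (102.851,61.958) → (78.234,70.590). Open path.

**Shape 5** — `<path>` regular polygon, stroke `#0000ff` → cut (S906, F831). Machine vertices: (185.502,21.750) → (180.593,11.748) → (174.385,21.001) → (185.502,21.750). Closed: final G1 returns to the first vertex.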